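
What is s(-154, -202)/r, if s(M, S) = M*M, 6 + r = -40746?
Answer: -5929/10188 ≈ -0.58196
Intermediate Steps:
r = -40752 (r = -6 - 40746 = -40752)
s(M, S) = M**2
s(-154, -202)/r = (-154)**2/(-40752) = 23716*(-1/40752) = -5929/10188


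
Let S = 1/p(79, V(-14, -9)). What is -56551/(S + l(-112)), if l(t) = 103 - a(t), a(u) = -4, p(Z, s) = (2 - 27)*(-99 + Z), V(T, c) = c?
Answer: -28275500/53501 ≈ -528.50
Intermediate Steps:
p(Z, s) = 2475 - 25*Z (p(Z, s) = -25*(-99 + Z) = 2475 - 25*Z)
S = 1/500 (S = 1/(2475 - 25*79) = 1/(2475 - 1975) = 1/500 ≈ 0.0020000)
l(t) = 107 (l(t) = 103 - 1*(-4) = 103 + 4 = 107)
-56551/(S + l(-112)) = -56551/(1/500 + 107) = -56551/53501/500 = -56551*500/53501 = -28275500/53501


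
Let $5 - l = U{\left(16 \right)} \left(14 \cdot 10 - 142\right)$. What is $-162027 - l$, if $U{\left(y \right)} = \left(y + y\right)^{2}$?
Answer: $-164080$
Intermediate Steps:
$U{\left(y \right)} = 4 y^{2}$ ($U{\left(y \right)} = \left(2 y\right)^{2} = 4 y^{2}$)
$l = 2053$ ($l = 5 - 4 \cdot 16^{2} \left(14 \cdot 10 - 142\right) = 5 - 4 \cdot 256 \left(140 - 142\right) = 5 - 1024 \left(-2\right) = 5 - -2048 = 5 + 2048 = 2053$)
$-162027 - l = -162027 - 2053 = -164080$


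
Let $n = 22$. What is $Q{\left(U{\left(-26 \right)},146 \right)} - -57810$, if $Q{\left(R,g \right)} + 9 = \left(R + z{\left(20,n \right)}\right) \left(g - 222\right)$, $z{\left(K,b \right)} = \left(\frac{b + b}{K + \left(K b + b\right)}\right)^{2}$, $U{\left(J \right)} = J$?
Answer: $\frac{3471871153}{58081} \approx 59776.0$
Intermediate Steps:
$z{\left(K,b \right)} = \frac{4 b^{2}}{\left(K + b + K b\right)^{2}}$ ($z{\left(K,b \right)} = \left(\frac{2 b}{K + \left(b + K b\right)}\right)^{2} = \left(\frac{2 b}{K + b + K b}\right)^{2} = \frac{4 b^{2}}{\left(K + b + K b\right)^{2}}$)
$Q{\left(R,g \right)} = -9 + \left(-222 + g\right) \left(\frac{484}{58081} + R\right)$ ($Q{\left(R,g \right)} = -9 + \left(R + \frac{4 \cdot 22^{2}}{\left(20 + 22 + 20 \cdot 22\right)^{2}}\right) \left(g - 222\right) = -9 + \left(R + 4 \cdot 484 \frac{1}{\left(20 + 22 + 440\right)^{2}}\right) \left(-222 + g\right) = -9 + \left(R + 4 \cdot 484 \cdot \frac{1}{232324}\right) \left(-222 + g\right) = -9 + \left(R + \frac{484}{58081}\right) \left(-222 + g\right) = -9 + \left(\frac{484}{58081} + R\right) \left(-222 + g\right) = -9 + \left(-222 + g\right) \left(\frac{484}{58081} + R\right)$)
$Q{\left(U{\left(-26 \right)},146 \right)} - -57810 = \left(- \frac{630177}{58081} - -5772 + \frac{484}{58081} \cdot 146 - 3796\right) - -57810 = \left(- \frac{630177}{58081} + 5772 + \frac{70664}{58081} - 3796\right) + 57810 = \frac{114208543}{58081} + 57810 = \frac{3471871153}{58081}$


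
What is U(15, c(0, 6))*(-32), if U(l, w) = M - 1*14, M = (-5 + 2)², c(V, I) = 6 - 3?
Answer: 160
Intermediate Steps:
c(V, I) = 3
M = 9 (M = (-3)² = 9)
U(l, w) = -5 (U(l, w) = 9 - 1*14 = 9 - 14 = -5)
U(15, c(0, 6))*(-32) = -5*(-32) = 160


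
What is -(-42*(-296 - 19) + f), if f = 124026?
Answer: -137256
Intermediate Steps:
-(-42*(-296 - 19) + f) = -(-42*(-296 - 19) + 124026) = -(-42*(-315) + 124026) = -(13230 + 124026) = -1*137256 = -137256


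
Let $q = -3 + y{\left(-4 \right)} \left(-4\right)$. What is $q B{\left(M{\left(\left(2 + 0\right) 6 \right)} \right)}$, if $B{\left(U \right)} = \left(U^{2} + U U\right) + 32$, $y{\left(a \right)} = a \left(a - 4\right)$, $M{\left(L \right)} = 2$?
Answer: $-5240$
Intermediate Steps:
$y{\left(a \right)} = a \left(-4 + a\right)$
$B{\left(U \right)} = 32 + 2 U^{2}$ ($B{\left(U \right)} = \left(U^{2} + U^{2}\right) + 32 = 2 U^{2} + 32 = 32 + 2 U^{2}$)
$q = -131$ ($q = -3 + - 4 \left(-4 - 4\right) \left(-4\right) = -3 + \left(-4\right) \left(-8\right) \left(-4\right) = -3 + 32 \left(-4\right) = -3 - 128 = -131$)
$q B{\left(M{\left(\left(2 + 0\right) 6 \right)} \right)} = - 131 \left(32 + 2 \cdot 2^{2}\right) = - 131 \left(32 + 2 \cdot 4\right) = - 131 \left(32 + 8\right) = \left(-131\right) 40 = -5240$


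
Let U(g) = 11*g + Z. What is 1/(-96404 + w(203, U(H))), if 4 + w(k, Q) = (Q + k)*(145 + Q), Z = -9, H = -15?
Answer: -1/97249 ≈ -1.0283e-5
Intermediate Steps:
U(g) = -9 + 11*g (U(g) = 11*g - 9 = -9 + 11*g)
w(k, Q) = -4 + (145 + Q)*(Q + k) (w(k, Q) = -4 + (Q + k)*(145 + Q) = -4 + (145 + Q)*(Q + k))
1/(-96404 + w(203, U(H))) = 1/(-96404 + (-4 + (-9 + 11*(-15))**2 + 145*(-9 + 11*(-15)) + 145*203 + (-9 + 11*(-15))*203)) = 1/(-96404 + (-4 + (-9 - 165)**2 + 145*(-9 - 165) + 29435 + (-9 - 165)*203)) = 1/(-96404 + (-4 + (-174)**2 + 145*(-174) + 29435 - 174*203)) = 1/(-96404 + (-4 + 30276 - 25230 + 29435 - 35322)) = 1/(-96404 - 845) = 1/(-97249) = -1/97249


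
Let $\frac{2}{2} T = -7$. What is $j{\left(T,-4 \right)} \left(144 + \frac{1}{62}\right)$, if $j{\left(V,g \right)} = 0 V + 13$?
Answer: $\frac{116077}{62} \approx 1872.2$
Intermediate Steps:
$T = -7$
$j{\left(V,g \right)} = 13$ ($j{\left(V,g \right)} = 0 + 13 = 13$)
$j{\left(T,-4 \right)} \left(144 + \frac{1}{62}\right) = 13 \left(144 + \frac{1}{62}\right) = 13 \cdot \frac{8929}{62} = \frac{116077}{62}$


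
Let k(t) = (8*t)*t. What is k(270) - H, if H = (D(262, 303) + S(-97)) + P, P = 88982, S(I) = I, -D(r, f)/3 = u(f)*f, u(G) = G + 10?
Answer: 778832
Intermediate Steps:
u(G) = 10 + G
k(t) = 8*t²
D(r, f) = -3*f*(10 + f) (D(r, f) = -3*(10 + f)*f = -3*f*(10 + f))
H = -195632 (H = (-3*303*(10 + 303) - 97) + 88982 = (-3*303*313 - 97) + 88982 = (-284517 - 97) + 88982 = -284614 + 88982 = -195632)
k(270) - H = 8*270² - 1*(-195632) = 8*72900 + 195632 = 583200 + 195632 = 778832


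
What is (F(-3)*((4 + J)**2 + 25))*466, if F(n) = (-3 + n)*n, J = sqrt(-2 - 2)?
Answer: 310356 + 134208*I ≈ 3.1036e+5 + 1.3421e+5*I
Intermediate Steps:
J = 2*I (J = sqrt(-4) = 2*I ≈ 2.0*I)
F(n) = n*(-3 + n)
(F(-3)*((4 + J)**2 + 25))*466 = ((-3*(-3 - 3))*((4 + 2*I)**2 + 25))*466 = ((-3*(-6))*(25 + (4 + 2*I)**2))*466 = (18*(25 + (4 + 2*I)**2))*466 = (450 + 18*(4 + 2*I)**2)*466 = 209700 + 8388*(4 + 2*I)**2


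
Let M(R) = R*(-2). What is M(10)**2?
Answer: 400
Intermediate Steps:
M(R) = -2*R
M(10)**2 = (-2*10)**2 = (-20)**2 = 400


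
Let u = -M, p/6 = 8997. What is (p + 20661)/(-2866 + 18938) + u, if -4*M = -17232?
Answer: -69163533/16072 ≈ -4303.4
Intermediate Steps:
p = 53982 (p = 6*8997 = 53982)
M = 4308 (M = -¼*(-17232) = 4308)
u = -4308 (u = -1*4308 = -4308)
(p + 20661)/(-2866 + 18938) + u = (53982 + 20661)/(-2866 + 18938) - 4308 = 74643/16072 - 4308 = -69163533/16072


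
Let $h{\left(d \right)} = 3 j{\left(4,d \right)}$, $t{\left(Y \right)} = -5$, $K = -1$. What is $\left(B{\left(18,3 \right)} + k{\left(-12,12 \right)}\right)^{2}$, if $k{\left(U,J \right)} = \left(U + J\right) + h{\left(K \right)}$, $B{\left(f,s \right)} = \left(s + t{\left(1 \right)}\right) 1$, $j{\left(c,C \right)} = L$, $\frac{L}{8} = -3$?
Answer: $5476$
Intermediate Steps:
$L = -24$ ($L = 8 \left(-3\right) = -24$)
$j{\left(c,C \right)} = -24$
$h{\left(d \right)} = -72$ ($h{\left(d \right)} = 3 \left(-24\right) = -72$)
$B{\left(f,s \right)} = -5 + s$ ($B{\left(f,s \right)} = \left(s - 5\right) 1 = \left(-5 + s\right) 1 = -5 + s$)
$k{\left(U,J \right)} = -72 + J + U$ ($k{\left(U,J \right)} = \left(U + J\right) - 72 = \left(J + U\right) - 72 = -72 + J + U$)
$\left(B{\left(18,3 \right)} + k{\left(-12,12 \right)}\right)^{2} = \left(\left(-5 + 3\right) - 72\right)^{2} = \left(-2 - 72\right)^{2} = \left(-74\right)^{2} = 5476$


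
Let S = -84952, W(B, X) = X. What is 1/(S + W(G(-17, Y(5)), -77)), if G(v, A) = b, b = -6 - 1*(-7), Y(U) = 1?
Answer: -1/85029 ≈ -1.1761e-5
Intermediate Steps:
b = 1 (b = -6 + 7 = 1)
G(v, A) = 1
1/(S + W(G(-17, Y(5)), -77)) = 1/(-84952 - 77) = 1/(-85029) = -1/85029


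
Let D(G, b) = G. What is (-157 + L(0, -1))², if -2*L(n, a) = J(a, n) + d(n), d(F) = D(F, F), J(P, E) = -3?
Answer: 96721/4 ≈ 24180.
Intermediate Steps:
d(F) = F
L(n, a) = 3/2 - n/2 (L(n, a) = -(-3 + n)/2 = 3/2 - n/2)
(-157 + L(0, -1))² = (-157 + (3/2 - ½*0))² = (-157 + (3/2 + 0))² = (-157 + 3/2)² = (-311/2)² = 96721/4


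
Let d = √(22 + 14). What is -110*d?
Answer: -660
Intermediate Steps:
d = 6 (d = √36 = 6)
-110*d = -110*6 = -660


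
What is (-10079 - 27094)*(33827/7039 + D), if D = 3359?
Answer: -880175900244/7039 ≈ -1.2504e+8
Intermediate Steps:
(-10079 - 27094)*(33827/7039 + D) = (-10079 - 27094)*(33827/7039 + 3359) = -37173*(33827*(1/7039) + 3359) = -37173*(33827/7039 + 3359) = -37173*23677828/7039 = -880175900244/7039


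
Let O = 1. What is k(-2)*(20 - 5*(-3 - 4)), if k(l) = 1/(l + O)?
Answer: -55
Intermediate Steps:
k(l) = 1/(1 + l) (k(l) = 1/(l + 1) = 1/(1 + l))
k(-2)*(20 - 5*(-3 - 4)) = (20 - 5*(-3 - 4))/(1 - 2) = (20 - 5*(-7))/(-1) = -(20 + 35) = -1*55 = -55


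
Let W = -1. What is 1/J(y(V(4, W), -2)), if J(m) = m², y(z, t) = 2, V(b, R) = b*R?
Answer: ¼ ≈ 0.25000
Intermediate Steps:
V(b, R) = R*b
1/J(y(V(4, W), -2)) = 1/(2²) = 1/4 = ¼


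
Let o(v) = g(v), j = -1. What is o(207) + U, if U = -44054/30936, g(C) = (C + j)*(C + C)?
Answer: 1319150885/15468 ≈ 85283.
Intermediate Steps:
g(C) = 2*C*(-1 + C) (g(C) = (C - 1)*(C + C) = (-1 + C)*(2*C) = 2*C*(-1 + C))
o(v) = 2*v*(-1 + v)
U = -22027/15468 (U = -44054*1/30936 = -22027/15468 ≈ -1.4240)
o(207) + U = 2*207*(-1 + 207) - 22027/15468 = 2*207*206 - 22027/15468 = 85284 - 22027/15468 = 1319150885/15468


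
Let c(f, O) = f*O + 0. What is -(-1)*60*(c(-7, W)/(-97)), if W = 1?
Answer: 420/97 ≈ 4.3299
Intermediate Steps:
c(f, O) = O*f (c(f, O) = O*f + 0 = O*f)
-(-1)*60*(c(-7, W)/(-97)) = -(-1)*60*((1*(-7))/(-97)) = -(-1)*60*(-7*(-1/97)) = -(-1)*60*(7/97) = -(-1)*420/97 = -1*(-420/97) = 420/97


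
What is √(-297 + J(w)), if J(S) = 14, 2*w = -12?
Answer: I*√283 ≈ 16.823*I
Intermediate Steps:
w = -6 (w = (½)*(-12) = -6)
√(-297 + J(w)) = √(-297 + 14) = √(-283) = I*√283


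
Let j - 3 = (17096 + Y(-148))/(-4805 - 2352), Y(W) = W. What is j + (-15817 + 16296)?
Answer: 3432726/7157 ≈ 479.63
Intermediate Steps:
j = 4523/7157 (j = 3 + (17096 - 148)/(-4805 - 2352) = 3 + 16948/(-7157) = 3 + 16948*(-1/7157) = 3 - 16948/7157 = 4523/7157 ≈ 0.63197)
j + (-15817 + 16296) = 4523/7157 + (-15817 + 16296) = 4523/7157 + 479 = 3432726/7157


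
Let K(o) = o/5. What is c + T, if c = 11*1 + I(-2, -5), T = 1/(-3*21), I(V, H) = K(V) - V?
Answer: 3964/315 ≈ 12.584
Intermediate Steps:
K(o) = o/5 (K(o) = o*(⅕) = o/5)
I(V, H) = -4*V/5 (I(V, H) = V/5 - V = -4*V/5)
T = -1/63 (T = 1/(-63) = -1/63 ≈ -0.015873)
c = 63/5 (c = 11*1 - ⅘*(-2) = 11 + 8/5 = 63/5 ≈ 12.600)
c + T = 63/5 - 1/63 = 3964/315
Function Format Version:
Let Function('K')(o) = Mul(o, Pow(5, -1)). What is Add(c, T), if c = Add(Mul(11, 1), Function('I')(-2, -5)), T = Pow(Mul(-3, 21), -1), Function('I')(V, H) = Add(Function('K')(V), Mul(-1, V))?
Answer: Rational(3964, 315) ≈ 12.584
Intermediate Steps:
Function('K')(o) = Mul(Rational(1, 5), o) (Function('K')(o) = Mul(o, Rational(1, 5)) = Mul(Rational(1, 5), o))
Function('I')(V, H) = Mul(Rational(-4, 5), V) (Function('I')(V, H) = Add(Mul(Rational(1, 5), V), Mul(-1, V)) = Mul(Rational(-4, 5), V))
T = Rational(-1, 63) (T = Pow(-63, -1) = Rational(-1, 63) ≈ -0.015873)
c = Rational(63, 5) (c = Add(Mul(11, 1), Mul(Rational(-4, 5), -2)) = Add(11, Rational(8, 5)) = Rational(63, 5) ≈ 12.600)
Add(c, T) = Add(Rational(63, 5), Rational(-1, 63)) = Rational(3964, 315)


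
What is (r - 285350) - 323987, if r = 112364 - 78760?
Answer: -575733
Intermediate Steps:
r = 33604
(r - 285350) - 323987 = (33604 - 285350) - 323987 = -251746 - 323987 = -575733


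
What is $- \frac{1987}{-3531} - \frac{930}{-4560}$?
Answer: $\frac{411485}{536712} \approx 0.76668$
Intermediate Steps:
$- \frac{1987}{-3531} - \frac{930}{-4560} = \left(-1987\right) \left(- \frac{1}{3531}\right) - - \frac{31}{152} = \frac{1987}{3531} + \frac{31}{152} = \frac{411485}{536712}$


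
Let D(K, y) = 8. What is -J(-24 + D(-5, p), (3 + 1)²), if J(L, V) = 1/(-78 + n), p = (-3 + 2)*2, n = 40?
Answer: 1/38 ≈ 0.026316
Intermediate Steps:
p = -2 (p = -1*2 = -2)
J(L, V) = -1/38 (J(L, V) = 1/(-78 + 40) = 1/(-38) = -1/38)
-J(-24 + D(-5, p), (3 + 1)²) = -1*(-1/38) = 1/38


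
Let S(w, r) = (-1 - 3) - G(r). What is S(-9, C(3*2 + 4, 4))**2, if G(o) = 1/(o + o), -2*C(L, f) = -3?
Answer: 169/9 ≈ 18.778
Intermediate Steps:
C(L, f) = 3/2 (C(L, f) = -1/2*(-3) = 3/2)
G(o) = 1/(2*o)
S(w, r) = -4 - 1/(2*r) (S(w, r) = (-1 - 3) - 1/(2*r) = -4 - 1/(2*r))
S(-9, C(3*2 + 4, 4))**2 = (-4 - 1/(2*3/2))**2 = (-4 - 1/2*2/3)**2 = (-4 - 1/3)**2 = (-13/3)**2 = 169/9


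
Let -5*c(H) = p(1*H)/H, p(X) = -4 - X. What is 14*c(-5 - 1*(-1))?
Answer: 0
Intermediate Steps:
c(H) = -(-4 - H)/(5*H)
14*c(-5 - 1*(-1)) = 14*((4 + (-5 - 1*(-1)))/(5*(-5 - 1*(-1)))) = 14*((4 + (-5 + 1))/(5*(-5 + 1))) = 14*((⅕)*(4 - 4)/(-4)) = 14*((⅕)*(-¼)*0) = 14*0 = 0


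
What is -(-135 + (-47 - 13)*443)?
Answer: 26715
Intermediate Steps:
-(-135 + (-47 - 13)*443) = -(-135 - 60*443) = -(-135 - 26580) = -1*(-26715) = 26715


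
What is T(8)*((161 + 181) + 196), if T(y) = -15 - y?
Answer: -12374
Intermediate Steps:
T(8)*((161 + 181) + 196) = (-15 - 1*8)*((161 + 181) + 196) = (-15 - 8)*(342 + 196) = -23*538 = -12374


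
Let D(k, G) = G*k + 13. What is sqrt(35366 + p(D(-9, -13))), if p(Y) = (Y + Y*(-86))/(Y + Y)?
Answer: sqrt(141294)/2 ≈ 187.95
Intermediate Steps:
D(k, G) = 13 + G*k
p(Y) = -85/2 (p(Y) = (Y - 86*Y)/((2*Y)) = (-85*Y)*(1/(2*Y)) = -85/2)
sqrt(35366 + p(D(-9, -13))) = sqrt(35366 - 85/2) = sqrt(70647/2) = sqrt(141294)/2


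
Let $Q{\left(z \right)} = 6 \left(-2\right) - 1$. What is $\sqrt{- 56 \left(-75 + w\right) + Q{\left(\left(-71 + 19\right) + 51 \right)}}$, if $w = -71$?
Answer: $3 \sqrt{907} \approx 90.349$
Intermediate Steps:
$Q{\left(z \right)} = -13$ ($Q{\left(z \right)} = -12 - 1 = -13$)
$\sqrt{- 56 \left(-75 + w\right) + Q{\left(\left(-71 + 19\right) + 51 \right)}} = \sqrt{- 56 \left(-75 - 71\right) - 13} = \sqrt{\left(-56\right) \left(-146\right) - 13} = \sqrt{8176 - 13} = \sqrt{8163} = 3 \sqrt{907}$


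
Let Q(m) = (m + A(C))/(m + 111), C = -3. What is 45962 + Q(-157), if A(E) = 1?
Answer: 1057204/23 ≈ 45965.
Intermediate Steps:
Q(m) = (1 + m)/(111 + m) (Q(m) = (m + 1)/(m + 111) = (1 + m)/(111 + m))
45962 + Q(-157) = 45962 + (1 - 157)/(111 - 157) = 45962 - 156/(-46) = 45962 - 1/46*(-156) = 45962 + 78/23 = 1057204/23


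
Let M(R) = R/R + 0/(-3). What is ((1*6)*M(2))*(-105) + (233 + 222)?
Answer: -175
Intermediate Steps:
M(R) = 1 (M(R) = 1 + 0*(-⅓) = 1 + 0 = 1)
((1*6)*M(2))*(-105) + (233 + 222) = ((1*6)*1)*(-105) + (233 + 222) = (6*1)*(-105) + 455 = 6*(-105) + 455 = -630 + 455 = -175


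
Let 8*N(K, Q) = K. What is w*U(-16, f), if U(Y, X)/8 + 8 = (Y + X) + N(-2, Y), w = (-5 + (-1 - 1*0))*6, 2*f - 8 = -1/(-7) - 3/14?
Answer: 40896/7 ≈ 5842.3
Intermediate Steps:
N(K, Q) = K/8
f = 111/28 (f = 4 + (-1/(-7) - 3/14)/2 = 4 + (-1*(-⅐) - 3*1/14)/2 = 4 + (⅐ - 3/14)/2 = 4 + (½)*(-1/14) = 4 - 1/28 = 111/28 ≈ 3.9643)
w = -36 (w = (-5 + (-1 + 0))*6 = (-5 - 1)*6 = -6*6 = -36)
U(Y, X) = -66 + 8*X + 8*Y (U(Y, X) = -64 + 8*((Y + X) + (⅛)*(-2)) = -64 + 8*((X + Y) - ¼) = -64 + 8*(-¼ + X + Y) = -64 + (-2 + 8*X + 8*Y) = -66 + 8*X + 8*Y)
w*U(-16, f) = -36*(-66 + 8*(111/28) + 8*(-16)) = -36*(-66 + 222/7 - 128) = -36*(-1136/7) = 40896/7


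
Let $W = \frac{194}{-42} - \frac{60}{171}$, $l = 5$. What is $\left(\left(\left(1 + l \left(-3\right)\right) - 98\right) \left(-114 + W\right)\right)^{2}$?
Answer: $\frac{64094036224}{361} \approx 1.7755 \cdot 10^{8}$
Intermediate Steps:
$W = - \frac{661}{133}$ ($W = 194 \left(- \frac{1}{42}\right) - \frac{20}{57} = - \frac{97}{21} - \frac{20}{57} = - \frac{661}{133} \approx -4.9699$)
$\left(\left(\left(1 + l \left(-3\right)\right) - 98\right) \left(-114 + W\right)\right)^{2} = \left(\left(\left(1 + 5 \left(-3\right)\right) - 98\right) \left(-114 - \frac{661}{133}\right)\right)^{2} = \left(\left(\left(1 - 15\right) - 98\right) \left(- \frac{15823}{133}\right)\right)^{2} = \left(\left(-14 - 98\right) \left(- \frac{15823}{133}\right)\right)^{2} = \left(\left(-112\right) \left(- \frac{15823}{133}\right)\right)^{2} = \left(\frac{253168}{19}\right)^{2} = \frac{64094036224}{361}$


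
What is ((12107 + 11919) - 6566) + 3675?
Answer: 21135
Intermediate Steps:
((12107 + 11919) - 6566) + 3675 = (24026 - 6566) + 3675 = 17460 + 3675 = 21135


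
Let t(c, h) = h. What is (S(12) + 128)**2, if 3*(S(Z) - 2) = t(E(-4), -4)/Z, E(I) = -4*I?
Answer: 1366561/81 ≈ 16871.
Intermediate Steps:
S(Z) = 2 - 4/(3*Z) (S(Z) = 2 + (-4/Z)/3 = 2 - 4/(3*Z))
(S(12) + 128)**2 = ((2 - 4/3/12) + 128)**2 = ((2 - 4/3*1/12) + 128)**2 = ((2 - 1/9) + 128)**2 = (17/9 + 128)**2 = (1169/9)**2 = 1366561/81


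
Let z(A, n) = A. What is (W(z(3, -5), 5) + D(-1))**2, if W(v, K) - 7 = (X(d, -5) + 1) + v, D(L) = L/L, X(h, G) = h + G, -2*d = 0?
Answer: 49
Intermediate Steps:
d = 0 (d = -1/2*0 = 0)
X(h, G) = G + h
D(L) = 1
W(v, K) = 3 + v (W(v, K) = 7 + (((-5 + 0) + 1) + v) = 7 + ((-5 + 1) + v) = 7 + (-4 + v) = 3 + v)
(W(z(3, -5), 5) + D(-1))**2 = ((3 + 3) + 1)**2 = (6 + 1)**2 = 7**2 = 49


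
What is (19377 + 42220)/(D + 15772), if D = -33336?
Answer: -61597/17564 ≈ -3.5070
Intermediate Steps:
(19377 + 42220)/(D + 15772) = (19377 + 42220)/(-33336 + 15772) = 61597/(-17564) = 61597*(-1/17564) = -61597/17564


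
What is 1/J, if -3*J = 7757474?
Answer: -3/7757474 ≈ -3.8672e-7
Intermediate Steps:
J = -7757474/3 (J = -⅓*7757474 = -7757474/3 ≈ -2.5858e+6)
1/J = 1/(-7757474/3) = -3/7757474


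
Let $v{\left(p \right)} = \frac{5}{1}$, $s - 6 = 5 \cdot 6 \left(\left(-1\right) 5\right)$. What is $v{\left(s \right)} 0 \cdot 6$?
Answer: $0$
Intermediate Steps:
$s = -144$ ($s = 6 + 5 \cdot 6 \left(\left(-1\right) 5\right) = 6 + 30 \left(-5\right) = 6 - 150 = -144$)
$v{\left(p \right)} = 5$ ($v{\left(p \right)} = 5 \cdot 1 = 5$)
$v{\left(s \right)} 0 \cdot 6 = 5 \cdot 0 \cdot 6 = 0 \cdot 6 = 0$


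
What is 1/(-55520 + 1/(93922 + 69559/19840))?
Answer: -1863482039/103460522785440 ≈ -1.8012e-5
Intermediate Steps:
1/(-55520 + 1/(93922 + 69559/19840)) = 1/(-55520 + 1/(1863482039/19840)) = 1/(-55520 + 19840/1863482039) = 1/(-103460522785440/1863482039) = -1863482039/103460522785440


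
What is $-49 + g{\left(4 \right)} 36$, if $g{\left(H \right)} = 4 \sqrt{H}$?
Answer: $239$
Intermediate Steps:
$-49 + g{\left(4 \right)} 36 = -49 + 4 \sqrt{4} \cdot 36 = -49 + 4 \cdot 2 \cdot 36 = -49 + 8 \cdot 36 = -49 + 288 = 239$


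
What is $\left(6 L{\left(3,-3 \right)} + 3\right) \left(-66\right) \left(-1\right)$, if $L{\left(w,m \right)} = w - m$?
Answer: $2574$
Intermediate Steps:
$\left(6 L{\left(3,-3 \right)} + 3\right) \left(-66\right) \left(-1\right) = \left(6 \left(3 - -3\right) + 3\right) \left(-66\right) \left(-1\right) = \left(6 \left(3 + 3\right) + 3\right) \left(-66\right) \left(-1\right) = \left(6 \cdot 6 + 3\right) \left(-66\right) \left(-1\right) = \left(36 + 3\right) \left(-66\right) \left(-1\right) = 39 \left(-66\right) \left(-1\right) = \left(-2574\right) \left(-1\right) = 2574$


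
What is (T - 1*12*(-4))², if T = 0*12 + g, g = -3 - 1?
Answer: 1936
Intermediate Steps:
g = -4
T = -4 (T = 0*12 - 4 = 0 - 4 = -4)
(T - 1*12*(-4))² = (-4 - 1*12*(-4))² = (-4 - 12*(-4))² = (-4 + 48)² = 44² = 1936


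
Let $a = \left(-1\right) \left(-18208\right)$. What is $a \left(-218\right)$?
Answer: $-3969344$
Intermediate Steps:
$a = 18208$
$a \left(-218\right) = 18208 \left(-218\right) = -3969344$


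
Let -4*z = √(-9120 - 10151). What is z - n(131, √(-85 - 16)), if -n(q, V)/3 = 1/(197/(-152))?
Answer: -456/197 - I*√19271/4 ≈ -2.3147 - 34.705*I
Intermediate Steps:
z = -I*√19271/4 (z = -√(-9120 - 10151)/4 = -I*√19271/4 ≈ -34.705*I)
n(q, V) = 456/197 (n(q, V) = -3/(197/(-152)) = -3/(197*(-1/152)) = -3/(-197/152) = -3*(-152/197) = 456/197)
z - n(131, √(-85 - 16)) = -I*√19271/4 - 1*456/197 = -I*√19271/4 - 456/197 = -456/197 - I*√19271/4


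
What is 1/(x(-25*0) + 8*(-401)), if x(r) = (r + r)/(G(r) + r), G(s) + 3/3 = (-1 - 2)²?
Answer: -1/3208 ≈ -0.00031172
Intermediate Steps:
G(s) = 8 (G(s) = -1 + (-1 - 2)² = -1 + (-3)² = -1 + 9 = 8)
x(r) = 2*r/(8 + r) (x(r) = (r + r)/(8 + r) = (2*r)/(8 + r) = 2*r/(8 + r))
1/(x(-25*0) + 8*(-401)) = 1/(2*(-25*0)/(8 - 25*0) + 8*(-401)) = 1/(2*0/(8 + 0) - 3208) = 1/(2*0/8 - 3208) = 1/(2*0*(⅛) - 3208) = 1/(0 - 3208) = 1/(-3208) = -1/3208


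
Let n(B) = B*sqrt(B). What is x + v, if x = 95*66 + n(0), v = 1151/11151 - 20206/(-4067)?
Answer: 40654500259/6478731 ≈ 6275.1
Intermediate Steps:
n(B) = B**(3/2)
v = 32856889/6478731 (v = 1151*(1/11151) - 20206*(-1/4067) = 1151/11151 + 20206/4067 = 32856889/6478731 ≈ 5.0715)
x = 6270 (x = 95*66 + 0**(3/2) = 6270 + 0 = 6270)
x + v = 6270 + 32856889/6478731 = 40654500259/6478731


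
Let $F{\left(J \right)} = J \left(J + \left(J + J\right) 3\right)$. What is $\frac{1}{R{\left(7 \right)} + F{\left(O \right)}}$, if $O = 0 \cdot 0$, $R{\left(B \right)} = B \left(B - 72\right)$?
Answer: $- \frac{1}{455} \approx -0.0021978$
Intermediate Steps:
$R{\left(B \right)} = B \left(-72 + B\right)$
$O = 0$
$F{\left(J \right)} = 7 J^{2}$ ($F{\left(J \right)} = J \left(J + 2 J 3\right) = J \left(J + 6 J\right) = J 7 J = 7 J^{2}$)
$\frac{1}{R{\left(7 \right)} + F{\left(O \right)}} = \frac{1}{7 \left(-72 + 7\right) + 7 \cdot 0^{2}} = \frac{1}{7 \left(-65\right) + 7 \cdot 0} = \frac{1}{-455 + 0} = \frac{1}{-455} = - \frac{1}{455}$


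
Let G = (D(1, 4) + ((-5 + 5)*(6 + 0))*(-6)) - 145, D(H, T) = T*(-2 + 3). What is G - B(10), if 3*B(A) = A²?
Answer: -523/3 ≈ -174.33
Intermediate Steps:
D(H, T) = T (D(H, T) = T*1 = T)
B(A) = A²/3
G = -141 (G = (4 + ((-5 + 5)*(6 + 0))*(-6)) - 145 = (4 + (0*6)*(-6)) - 145 = (4 + 0*(-6)) - 145 = (4 + 0) - 145 = 4 - 145 = -141)
G - B(10) = -141 - 10²/3 = -141 - 100/3 = -523/3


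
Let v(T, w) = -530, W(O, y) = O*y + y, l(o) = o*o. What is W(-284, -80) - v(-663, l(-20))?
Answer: 23170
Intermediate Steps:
l(o) = o**2
W(O, y) = y + O*y
W(-284, -80) - v(-663, l(-20)) = -80*(1 - 284) - 1*(-530) = -80*(-283) + 530 = 22640 + 530 = 23170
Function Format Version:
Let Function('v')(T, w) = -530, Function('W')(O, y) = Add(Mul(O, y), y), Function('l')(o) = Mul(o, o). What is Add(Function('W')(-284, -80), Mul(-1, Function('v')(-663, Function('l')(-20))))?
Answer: 23170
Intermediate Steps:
Function('l')(o) = Pow(o, 2)
Function('W')(O, y) = Add(y, Mul(O, y))
Add(Function('W')(-284, -80), Mul(-1, Function('v')(-663, Function('l')(-20)))) = Add(Mul(-80, Add(1, -284)), Mul(-1, -530)) = Add(Mul(-80, -283), 530) = Add(22640, 530) = 23170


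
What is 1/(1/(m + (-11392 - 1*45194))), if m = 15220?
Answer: -41366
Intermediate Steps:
1/(1/(m + (-11392 - 1*45194))) = 1/(1/(15220 + (-11392 - 1*45194))) = 1/(1/(15220 + (-11392 - 45194))) = 1/(1/(15220 - 56586)) = 1/(1/(-41366)) = 1/(-1/41366) = -41366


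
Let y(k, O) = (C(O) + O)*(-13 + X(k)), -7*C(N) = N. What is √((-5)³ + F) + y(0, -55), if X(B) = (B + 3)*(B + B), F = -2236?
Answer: 4290/7 + I*√2361 ≈ 612.86 + 48.59*I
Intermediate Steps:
C(N) = -N/7
X(B) = 2*B*(3 + B) (X(B) = (3 + B)*(2*B) = 2*B*(3 + B))
y(k, O) = 6*O*(-13 + 2*k*(3 + k))/7 (y(k, O) = (-O/7 + O)*(-13 + 2*k*(3 + k)) = (6*O/7)*(-13 + 2*k*(3 + k)) = 6*O*(-13 + 2*k*(3 + k))/7)
√((-5)³ + F) + y(0, -55) = √((-5)³ - 2236) + (6/7)*(-55)*(-13 + 2*0*(3 + 0)) = √(-125 - 2236) + (6/7)*(-55)*(-13 + 2*0*3) = √(-2361) + (6/7)*(-55)*(-13 + 0) = I*√2361 + (6/7)*(-55)*(-13) = I*√2361 + 4290/7 = 4290/7 + I*√2361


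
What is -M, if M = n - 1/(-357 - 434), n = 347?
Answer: -274478/791 ≈ -347.00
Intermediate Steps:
M = 274478/791 (M = 347 - 1/(-357 - 434) = 347 - 1/(-791) = 347 - 1*(-1/791) = 347 + 1/791 = 274478/791 ≈ 347.00)
-M = -1*274478/791 = -274478/791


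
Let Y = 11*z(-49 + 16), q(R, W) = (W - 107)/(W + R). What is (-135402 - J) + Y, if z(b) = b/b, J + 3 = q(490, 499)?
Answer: -133899124/989 ≈ -1.3539e+5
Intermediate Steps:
q(R, W) = (-107 + W)/(R + W)
J = -2575/989 (J = -3 + (-107 + 499)/(490 + 499) = -3 + 392/989 = -2575/989 ≈ -2.6036)
z(b) = 1
Y = 11 (Y = 11*1 = 11)
(-135402 - J) + Y = (-135402 - 1*(-2575/989)) + 11 = (-135402 + 2575/989) + 11 = -133910003/989 + 11 = -133899124/989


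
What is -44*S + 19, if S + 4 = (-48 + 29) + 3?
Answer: 899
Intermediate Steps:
S = -20 (S = -4 + ((-48 + 29) + 3) = -4 + (-19 + 3) = -4 - 16 = -20)
-44*S + 19 = -44*(-20) + 19 = 880 + 19 = 899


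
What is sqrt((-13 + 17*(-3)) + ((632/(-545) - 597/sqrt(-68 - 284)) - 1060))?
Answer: sqrt(-647012245440 + 3901126350*I*sqrt(22))/23980 ≈ 0.47427 + 33.547*I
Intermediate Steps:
sqrt((-13 + 17*(-3)) + ((632/(-545) - 597/sqrt(-68 - 284)) - 1060)) = sqrt((-13 - 51) + ((632*(-1/545) - 597*(-I*sqrt(22)/88)) - 1060)) = sqrt(-64 + ((-632/545 - 597*(-I*sqrt(22)/88)) - 1060)) = sqrt(-64 + ((-632/545 - (-597)*I*sqrt(22)/88) - 1060)) = sqrt(-64 + ((-632/545 + 597*I*sqrt(22)/88) - 1060)) = sqrt(-64 + (-578332/545 + 597*I*sqrt(22)/88)) = sqrt(-613212/545 + 597*I*sqrt(22)/88)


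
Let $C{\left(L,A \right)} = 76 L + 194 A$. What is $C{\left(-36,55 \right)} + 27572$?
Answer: $35506$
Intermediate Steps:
$C{\left(-36,55 \right)} + 27572 = \left(76 \left(-36\right) + 194 \cdot 55\right) + 27572 = \left(-2736 + 10670\right) + 27572 = 7934 + 27572 = 35506$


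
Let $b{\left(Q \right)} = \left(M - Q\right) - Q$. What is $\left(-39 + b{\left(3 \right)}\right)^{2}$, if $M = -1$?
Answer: $2116$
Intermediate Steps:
$b{\left(Q \right)} = -1 - 2 Q$ ($b{\left(Q \right)} = \left(-1 - Q\right) - Q = -1 - 2 Q$)
$\left(-39 + b{\left(3 \right)}\right)^{2} = \left(-39 - 7\right)^{2} = \left(-46\right)^{2} = 2116$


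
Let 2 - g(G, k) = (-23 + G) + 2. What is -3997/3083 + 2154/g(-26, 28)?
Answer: 6444929/151067 ≈ 42.663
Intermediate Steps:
g(G, k) = 23 - G (g(G, k) = 2 - ((-23 + G) + 2) = 2 - (-21 + G) = 2 + (21 - G) = 23 - G)
-3997/3083 + 2154/g(-26, 28) = -3997/3083 + 2154/(23 - 1*(-26)) = -3997*1/3083 + 2154/(23 + 26) = -3997/3083 + 2154/49 = 6444929/151067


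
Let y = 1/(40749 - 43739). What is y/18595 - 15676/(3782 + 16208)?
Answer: -87157072779/111142500950 ≈ -0.78419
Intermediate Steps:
y = -1/2990 (y = 1/(-2990) = -1/2990 ≈ -0.00033445)
y/18595 - 15676/(3782 + 16208) = -1/2990/18595 - 15676/(3782 + 16208) = -1/2990*1/18595 - 15676/19990 = -1/55599050 - 15676*1/19990 = -1/55599050 - 7838/9995 = -87157072779/111142500950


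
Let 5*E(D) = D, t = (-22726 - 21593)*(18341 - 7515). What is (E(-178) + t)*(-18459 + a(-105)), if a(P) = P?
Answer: 44534806697472/5 ≈ 8.9070e+12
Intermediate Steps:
t = -479797494 (t = -44319*10826 = -479797494)
E(D) = D/5
(E(-178) + t)*(-18459 + a(-105)) = ((⅕)*(-178) - 479797494)*(-18459 - 105) = (-178/5 - 479797494)*(-18564) = -2398987648/5*(-18564) = 44534806697472/5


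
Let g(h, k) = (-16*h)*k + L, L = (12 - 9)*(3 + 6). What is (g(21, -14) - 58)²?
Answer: 21836929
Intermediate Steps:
L = 27 (L = 3*9 = 27)
g(h, k) = 27 - 16*h*k (g(h, k) = (-16*h)*k + 27 = -16*h*k + 27 = 27 - 16*h*k)
(g(21, -14) - 58)² = ((27 - 16*21*(-14)) - 58)² = ((27 + 4704) - 58)² = (4731 - 58)² = 4673² = 21836929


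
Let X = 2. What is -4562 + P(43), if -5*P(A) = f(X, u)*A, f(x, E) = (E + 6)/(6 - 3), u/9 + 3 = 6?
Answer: -23283/5 ≈ -4656.6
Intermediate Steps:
u = 27 (u = -27 + 9*6 = -27 + 54 = 27)
f(x, E) = 2 + E/3 (f(x, E) = (6 + E)/3 = (6 + E)*(⅓) = 2 + E/3)
P(A) = -11*A/5 (P(A) = -(2 + (⅓)*27)*A/5 = -(2 + 9)*A/5 = -11*A/5)
-4562 + P(43) = -4562 - 11/5*43 = -4562 - 473/5 = -23283/5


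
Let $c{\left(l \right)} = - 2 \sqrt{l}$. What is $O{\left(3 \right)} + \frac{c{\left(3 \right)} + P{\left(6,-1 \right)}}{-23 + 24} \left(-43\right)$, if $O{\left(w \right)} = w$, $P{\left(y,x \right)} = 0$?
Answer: $3 + 86 \sqrt{3} \approx 151.96$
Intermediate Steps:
$O{\left(3 \right)} + \frac{c{\left(3 \right)} + P{\left(6,-1 \right)}}{-23 + 24} \left(-43\right) = 3 + \frac{- 2 \sqrt{3} + 0}{-23 + 24} \left(-43\right) = 3 + \frac{\left(-2\right) \sqrt{3}}{1} \left(-43\right) = 3 + - 2 \sqrt{3} \cdot 1 \left(-43\right) = 3 + - 2 \sqrt{3} \left(-43\right) = 3 + 86 \sqrt{3}$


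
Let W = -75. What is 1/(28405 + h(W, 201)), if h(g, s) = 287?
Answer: 1/28692 ≈ 3.4853e-5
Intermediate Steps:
1/(28405 + h(W, 201)) = 1/(28405 + 287) = 1/28692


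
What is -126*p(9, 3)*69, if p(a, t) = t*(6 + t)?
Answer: -234738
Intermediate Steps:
-126*p(9, 3)*69 = -378*(6 + 3)*69 = -378*9*69 = -126*27*69 = -3402*69 = -234738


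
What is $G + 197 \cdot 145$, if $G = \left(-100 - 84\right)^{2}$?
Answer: $62421$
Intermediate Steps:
$G = 33856$ ($G = \left(-184\right)^{2} = 33856$)
$G + 197 \cdot 145 = 33856 + 197 \cdot 145 = 33856 + 28565 = 62421$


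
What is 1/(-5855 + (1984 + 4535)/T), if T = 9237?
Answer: -3079/18025372 ≈ -0.00017081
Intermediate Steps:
1/(-5855 + (1984 + 4535)/T) = 1/(-5855 + (1984 + 4535)/9237) = 1/(-5855 + 6519*(1/9237)) = 1/(-5855 + 2173/3079) = 1/(-18025372/3079) = -3079/18025372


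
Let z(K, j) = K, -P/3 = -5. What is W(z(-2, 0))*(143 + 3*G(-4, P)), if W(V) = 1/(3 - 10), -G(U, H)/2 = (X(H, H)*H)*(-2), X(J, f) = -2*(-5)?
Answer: -1943/7 ≈ -277.57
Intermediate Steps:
P = 15 (P = -3*(-5) = 15)
X(J, f) = 10
G(U, H) = 40*H (G(U, H) = -2*10*H*(-2) = -(-40)*H = 40*H)
W(V) = -1/7 (W(V) = 1/(-7) = -1/7)
W(z(-2, 0))*(143 + 3*G(-4, P)) = -(143 + 3*(40*15))/7 = -(143 + 3*600)/7 = -(143 + 1800)/7 = -1/7*1943 = -1943/7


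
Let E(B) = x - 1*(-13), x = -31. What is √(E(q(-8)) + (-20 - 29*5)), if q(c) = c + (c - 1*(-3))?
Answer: I*√183 ≈ 13.528*I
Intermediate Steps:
q(c) = 3 + 2*c (q(c) = c + (c + 3) = c + (3 + c) = 3 + 2*c)
E(B) = -18 (E(B) = -31 - 1*(-13) = -31 + 13 = -18)
√(E(q(-8)) + (-20 - 29*5)) = √(-18 + (-20 - 29*5)) = √(-18 + (-20 - 145)) = √(-18 - 165) = √(-183) = I*√183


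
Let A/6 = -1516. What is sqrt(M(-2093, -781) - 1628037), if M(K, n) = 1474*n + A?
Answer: I*sqrt(2788327) ≈ 1669.8*I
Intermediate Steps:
A = -9096 (A = 6*(-1516) = -9096)
M(K, n) = -9096 + 1474*n (M(K, n) = 1474*n - 9096 = -9096 + 1474*n)
sqrt(M(-2093, -781) - 1628037) = sqrt((-9096 + 1474*(-781)) - 1628037) = sqrt((-9096 - 1151194) - 1628037) = sqrt(-1160290 - 1628037) = sqrt(-2788327) = I*sqrt(2788327)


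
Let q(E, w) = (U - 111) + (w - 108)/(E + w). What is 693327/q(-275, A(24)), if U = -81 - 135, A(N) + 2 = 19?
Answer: -178878366/84275 ≈ -2122.6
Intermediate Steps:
A(N) = 17 (A(N) = -2 + 19 = 17)
U = -216
q(E, w) = -327 + (-108 + w)/(E + w) (q(E, w) = (-216 - 111) + (w - 108)/(E + w) = -327 + (-108 + w)/(E + w))
693327/q(-275, A(24)) = 693327/(((-108 - 327*(-275) - 326*17)/(-275 + 17))) = 693327/(((-108 + 89925 - 5542)/(-258))) = 693327/((-1/258*84275)) = 693327/(-84275/258) = 693327*(-258/84275) = -178878366/84275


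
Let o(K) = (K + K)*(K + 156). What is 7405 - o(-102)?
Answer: 18421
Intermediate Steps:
o(K) = 2*K*(156 + K) (o(K) = (2*K)*(156 + K) = 2*K*(156 + K))
7405 - o(-102) = 7405 - 2*(-102)*(156 - 102) = 7405 - 2*(-102)*54 = 7405 - 1*(-11016) = 7405 + 11016 = 18421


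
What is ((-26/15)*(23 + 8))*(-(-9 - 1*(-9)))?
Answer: 0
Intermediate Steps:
((-26/15)*(23 + 8))*(-(-9 - 1*(-9))) = (-26*1/15*31)*(-(-9 + 9)) = (-26/15*31)*(-1*0) = -806/15*0 = 0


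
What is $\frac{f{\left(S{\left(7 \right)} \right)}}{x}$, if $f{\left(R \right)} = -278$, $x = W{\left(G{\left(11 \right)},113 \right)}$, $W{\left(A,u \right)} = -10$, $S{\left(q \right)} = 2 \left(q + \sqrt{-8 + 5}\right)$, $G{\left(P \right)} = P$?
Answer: $\frac{139}{5} \approx 27.8$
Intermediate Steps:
$S{\left(q \right)} = 2 q + 2 i \sqrt{3}$ ($S{\left(q \right)} = 2 \left(q + \sqrt{-3}\right) = 2 \left(q + i \sqrt{3}\right) = 2 q + 2 i \sqrt{3}$)
$x = -10$
$\frac{f{\left(S{\left(7 \right)} \right)}}{x} = - \frac{278}{-10} = \left(-278\right) \left(- \frac{1}{10}\right) = \frac{139}{5}$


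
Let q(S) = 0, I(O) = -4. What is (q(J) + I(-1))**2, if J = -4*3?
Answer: 16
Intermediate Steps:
J = -12
(q(J) + I(-1))**2 = (0 - 4)**2 = (-4)**2 = 16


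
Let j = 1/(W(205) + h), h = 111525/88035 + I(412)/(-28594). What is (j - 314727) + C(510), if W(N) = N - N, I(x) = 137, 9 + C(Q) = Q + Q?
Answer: -66442476976106/211792337 ≈ -3.1372e+5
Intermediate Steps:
C(Q) = -9 + 2*Q (C(Q) = -9 + (Q + Q) = -9 + 2*Q)
W(N) = 0
h = 211792337/167818186 (h = 111525/88035 + 137/(-28594) = 111525*(1/88035) + 137*(-1/28594) = 7435/5869 - 137/28594 = 211792337/167818186 ≈ 1.2620)
j = 167818186/211792337 (j = 1/(0 + 211792337/167818186) = 1/(211792337/167818186) = 167818186/211792337 ≈ 0.79237)
(j - 314727) + C(510) = (167818186/211792337 - 314727) + (-9 + 2*510) = -66656599028813/211792337 + (-9 + 1020) = -66656599028813/211792337 + 1011 = -66442476976106/211792337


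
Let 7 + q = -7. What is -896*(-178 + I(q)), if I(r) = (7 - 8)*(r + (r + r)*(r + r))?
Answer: 849408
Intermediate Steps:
q = -14 (q = -7 - 7 = -14)
I(r) = -r - 4*r**2 (I(r) = -(r + (2*r)*(2*r)) = -(r + 4*r**2) = -r - 4*r**2)
-896*(-178 + I(q)) = -896*(-178 - 1*(-14)*(1 + 4*(-14))) = -896*(-178 - 1*(-14)*(1 - 56)) = -896*(-178 - 1*(-14)*(-55)) = -896*(-178 - 770) = -896*(-948) = 849408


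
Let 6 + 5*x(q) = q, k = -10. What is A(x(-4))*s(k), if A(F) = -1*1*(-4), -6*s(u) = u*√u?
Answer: 20*I*√10/3 ≈ 21.082*I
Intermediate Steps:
s(u) = -u^(3/2)/6 (s(u) = -u*√u/6 = -u^(3/2)/6)
x(q) = -6/5 + q/5
A(F) = 4 (A(F) = -1*(-4) = 4)
A(x(-4))*s(k) = 4*(-(-5)*I*√10/3) = 4*(5*I*√10/3) = 20*I*√10/3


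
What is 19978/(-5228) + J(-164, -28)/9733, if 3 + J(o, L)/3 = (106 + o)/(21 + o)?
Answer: -13905789373/3638214866 ≈ -3.8221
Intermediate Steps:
J(o, L) = -9 + 3*(106 + o)/(21 + o) (J(o, L) = -9 + 3*((106 + o)/(21 + o)) = -9 + 3*(106 + o)/(21 + o))
19978/(-5228) + J(-164, -28)/9733 = 19978/(-5228) + (3*(43 - 2*(-164))/(21 - 164))/9733 = 19978*(-1/5228) + (3*(43 + 328)/(-143))*(1/9733) = -9989/2614 + (3*(-1/143)*371)*(1/9733) = -9989/2614 - 1113/143*1/9733 = -9989/2614 - 1113/1391819 = -13905789373/3638214866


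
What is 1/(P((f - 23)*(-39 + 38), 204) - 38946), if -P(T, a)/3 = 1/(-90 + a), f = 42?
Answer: -38/1479949 ≈ -2.5677e-5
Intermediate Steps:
P(T, a) = -3/(-90 + a)
1/(P((f - 23)*(-39 + 38), 204) - 38946) = 1/(-3/(-90 + 204) - 38946) = 1/(-3/114 - 38946) = 1/(-3*1/114 - 38946) = 1/(-1/38 - 38946) = 1/(-1479949/38) = -38/1479949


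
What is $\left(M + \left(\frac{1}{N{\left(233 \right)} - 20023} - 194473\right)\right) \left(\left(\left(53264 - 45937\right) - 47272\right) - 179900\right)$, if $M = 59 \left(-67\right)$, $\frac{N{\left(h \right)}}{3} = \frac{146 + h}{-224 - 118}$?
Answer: $\frac{99591270391536300}{2283001} \approx 4.3623 \cdot 10^{10}$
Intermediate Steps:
$N{\left(h \right)} = - \frac{73}{57} - \frac{h}{114}$ ($N{\left(h \right)} = 3 \frac{146 + h}{-224 - 118} = 3 \frac{146 + h}{-342} = 3 \left(146 + h\right) \left(- \frac{1}{342}\right) = 3 \left(- \frac{73}{171} - \frac{h}{342}\right) = - \frac{73}{57} - \frac{h}{114}$)
$M = -3953$
$\left(M + \left(\frac{1}{N{\left(233 \right)} - 20023} - 194473\right)\right) \left(\left(\left(53264 - 45937\right) - 47272\right) - 179900\right) = \left(-3953 + \left(\frac{1}{\left(- \frac{73}{57} - \frac{233}{114}\right) - 20023} - 194473\right)\right) \left(\left(\left(53264 - 45937\right) - 47272\right) - 179900\right) = \left(-3953 - \left(194473 - \frac{1}{\left(- \frac{73}{57} - \frac{233}{114}\right) - 20023}\right)\right) \left(\left(7327 - 47272\right) - 179900\right) = \left(-3953 - \left(194473 - \frac{1}{- \frac{379}{114} - 20023}\right)\right) \left(-39945 - 179900\right) = \left(-3953 - \left(194473 - \frac{1}{- \frac{2283001}{114}}\right)\right) \left(-219845\right) = \left(-3953 - \frac{443982053587}{2283001}\right) \left(-219845\right) = \left(- \frac{453006756540}{2283001}\right) \left(-219845\right) = \frac{99591270391536300}{2283001}$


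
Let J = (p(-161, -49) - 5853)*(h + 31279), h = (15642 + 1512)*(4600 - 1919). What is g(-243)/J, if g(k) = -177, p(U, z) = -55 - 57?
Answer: 177/274516177645 ≈ 6.4477e-10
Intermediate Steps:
h = 45989874 (h = 17154*2681 = 45989874)
p(U, z) = -112
J = -274516177645 (J = (-112 - 5853)*(45989874 + 31279) = -5965*46021153 = -274516177645)
g(-243)/J = -177/(-274516177645) = -177*(-1/274516177645) = 177/274516177645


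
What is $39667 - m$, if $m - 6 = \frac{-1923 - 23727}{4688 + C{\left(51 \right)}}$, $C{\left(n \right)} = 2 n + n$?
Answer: $\frac{192024551}{4841} \approx 39666.0$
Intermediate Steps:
$C{\left(n \right)} = 3 n$
$m = \frac{3396}{4841}$ ($m = 6 + \frac{-1923 - 23727}{4688 + 3 \cdot 51} = 6 - \frac{25650}{4688 + 153} = 6 - \frac{25650}{4841} = \frac{3396}{4841} \approx 0.70151$)
$39667 - m = 39667 - \frac{3396}{4841} = \frac{192024551}{4841}$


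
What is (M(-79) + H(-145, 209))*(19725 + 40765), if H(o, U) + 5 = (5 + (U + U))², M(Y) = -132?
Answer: 10815128080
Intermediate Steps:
H(o, U) = -5 + (5 + 2*U)² (H(o, U) = -5 + (5 + (U + U))² = -5 + (5 + 2*U)²)
(M(-79) + H(-145, 209))*(19725 + 40765) = (-132 + (-5 + (5 + 2*209)²))*(19725 + 40765) = (-132 + (-5 + (5 + 418)²))*60490 = (-132 + (-5 + 423²))*60490 = (-132 + (-5 + 178929))*60490 = (-132 + 178924)*60490 = 178792*60490 = 10815128080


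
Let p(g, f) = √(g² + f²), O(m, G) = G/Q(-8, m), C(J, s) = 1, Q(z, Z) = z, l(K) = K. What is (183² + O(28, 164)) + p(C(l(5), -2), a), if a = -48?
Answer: 66937/2 + √2305 ≈ 33517.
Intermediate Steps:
O(m, G) = -G/8 (O(m, G) = G/(-8) = G*(-⅛) = -G/8)
p(g, f) = √(f² + g²)
(183² + O(28, 164)) + p(C(l(5), -2), a) = (183² - ⅛*164) + √((-48)² + 1²) = (33489 - 41/2) + √(2304 + 1) = 66937/2 + √2305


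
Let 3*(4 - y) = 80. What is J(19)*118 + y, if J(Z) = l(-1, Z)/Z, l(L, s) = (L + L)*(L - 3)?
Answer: 1540/57 ≈ 27.018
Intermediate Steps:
y = -68/3 (y = 4 - 1/3*80 = 4 - 80/3 = -68/3 ≈ -22.667)
l(L, s) = 2*L*(-3 + L) (l(L, s) = (2*L)*(-3 + L) = 2*L*(-3 + L))
J(Z) = 8/Z (J(Z) = (2*(-1)*(-3 - 1))/Z = (2*(-1)*(-4))/Z = 8/Z)
J(19)*118 + y = (8/19)*118 - 68/3 = 944/19 - 68/3 = 1540/57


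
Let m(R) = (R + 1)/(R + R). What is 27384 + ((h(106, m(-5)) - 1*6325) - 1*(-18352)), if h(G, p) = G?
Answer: 39517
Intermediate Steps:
m(R) = (1 + R)/(2*R) (m(R) = (1 + R)/((2*R)) = (1 + R)*(1/(2*R)) = (1 + R)/(2*R))
27384 + ((h(106, m(-5)) - 1*6325) - 1*(-18352)) = 27384 + ((106 - 1*6325) - 1*(-18352)) = 27384 + ((106 - 6325) + 18352) = 27384 + (-6219 + 18352) = 27384 + 12133 = 39517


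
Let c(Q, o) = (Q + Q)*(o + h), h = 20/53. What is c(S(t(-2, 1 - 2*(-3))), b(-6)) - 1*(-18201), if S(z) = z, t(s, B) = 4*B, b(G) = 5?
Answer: 980613/53 ≈ 18502.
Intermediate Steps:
h = 20/53 (h = 20*(1/53) = 20/53 ≈ 0.37736)
c(Q, o) = 2*Q*(20/53 + o) (c(Q, o) = (Q + Q)*(o + 20/53) = (2*Q)*(20/53 + o) = 2*Q*(20/53 + o))
c(S(t(-2, 1 - 2*(-3))), b(-6)) - 1*(-18201) = 2*(4*(1 - 2*(-3)))*(20 + 53*5)/53 - 1*(-18201) = 2*(4*(1 + 6))*(20 + 265)/53 + 18201 = (2/53)*(4*7)*285 + 18201 = (2/53)*28*285 + 18201 = 15960/53 + 18201 = 980613/53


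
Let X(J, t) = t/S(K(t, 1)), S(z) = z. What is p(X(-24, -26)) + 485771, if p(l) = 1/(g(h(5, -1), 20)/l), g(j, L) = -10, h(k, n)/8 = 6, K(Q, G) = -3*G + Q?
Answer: 70436782/145 ≈ 4.8577e+5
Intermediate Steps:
K(Q, G) = Q - 3*G
h(k, n) = 48 (h(k, n) = 8*6 = 48)
X(J, t) = t/(-3 + t) (X(J, t) = t/(t - 3*1) = t/(t - 3) = t/(-3 + t))
p(l) = -l/10 (p(l) = 1/(-10/l) = -l/10)
p(X(-24, -26)) + 485771 = -(-13)/(5*(-3 - 26)) + 485771 = -(-13)/(5*(-29)) + 485771 = -(-13)*(-1)/(5*29) + 485771 = -⅒*26/29 + 485771 = -13/145 + 485771 = 70436782/145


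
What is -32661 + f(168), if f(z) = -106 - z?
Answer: -32935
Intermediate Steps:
-32661 + f(168) = -32661 + (-106 - 1*168) = -32661 + (-106 - 168) = -32661 - 274 = -32935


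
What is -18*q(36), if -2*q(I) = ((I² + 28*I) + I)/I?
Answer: 585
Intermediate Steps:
q(I) = -(I² + 29*I)/(2*I) (q(I) = -((I² + 28*I) + I)/(2*I) = -(I² + 29*I)/(2*I))
-18*q(36) = -18*(-29/2 - ½*36) = -18*(-29/2 - 18) = -18*(-65/2) = 585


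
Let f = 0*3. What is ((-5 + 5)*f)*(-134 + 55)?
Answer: 0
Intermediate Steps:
f = 0
((-5 + 5)*f)*(-134 + 55) = ((-5 + 5)*0)*(-134 + 55) = (0*0)*(-79) = 0*(-79) = 0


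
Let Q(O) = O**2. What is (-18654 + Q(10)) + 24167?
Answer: 5613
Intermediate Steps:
(-18654 + Q(10)) + 24167 = (-18654 + 10**2) + 24167 = (-18654 + 100) + 24167 = -18554 + 24167 = 5613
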